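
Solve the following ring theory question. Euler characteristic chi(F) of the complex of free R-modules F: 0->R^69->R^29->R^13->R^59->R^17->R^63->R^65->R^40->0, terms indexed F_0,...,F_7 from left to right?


chi = sum (-1)^i * rank:
(-1)^0*69=69
(-1)^1*29=-29
(-1)^2*13=13
(-1)^3*59=-59
(-1)^4*17=17
(-1)^5*63=-63
(-1)^6*65=65
(-1)^7*40=-40
chi=-27


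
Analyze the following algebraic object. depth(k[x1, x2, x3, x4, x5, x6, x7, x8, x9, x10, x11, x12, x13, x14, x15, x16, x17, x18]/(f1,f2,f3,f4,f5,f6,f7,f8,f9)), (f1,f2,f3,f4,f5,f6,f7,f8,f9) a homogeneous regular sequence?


depth(R)=18
depth(R/I)=18-9=9


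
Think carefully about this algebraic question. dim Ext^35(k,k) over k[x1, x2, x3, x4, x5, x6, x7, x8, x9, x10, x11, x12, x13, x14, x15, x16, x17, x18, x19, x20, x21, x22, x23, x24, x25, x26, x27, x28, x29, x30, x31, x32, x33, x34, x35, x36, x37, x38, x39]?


C(n,i)=C(39,35)=82251


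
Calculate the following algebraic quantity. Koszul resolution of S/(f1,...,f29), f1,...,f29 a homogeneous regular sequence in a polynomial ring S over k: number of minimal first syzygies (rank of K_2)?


Regular sequence => Koszul complex is the minimal free resolution.
Syz_1 minimally generated by Koszul relations f_i*e_j - f_j*e_i (i<j): mu(Syz_1) = beta_2 = C(m,2) = m(m-1)/2
m=29
29*28/2 = 406


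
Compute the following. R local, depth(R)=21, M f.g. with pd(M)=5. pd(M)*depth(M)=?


pd+depth=21
depth=21-5=16
pd*depth=5*16=80


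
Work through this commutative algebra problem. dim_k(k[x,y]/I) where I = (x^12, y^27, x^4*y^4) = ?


k[x,y]/I, I = (x^12, y^27, x^4*y^4)
Rect: 12x27=324. Corner: (12-4)x(27-4)=184.
dim = 324-184 = 140


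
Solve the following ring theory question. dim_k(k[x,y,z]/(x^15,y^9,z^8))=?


Basis: x^iy^jz^k, i<15,j<9,k<8
15*9*8=1080


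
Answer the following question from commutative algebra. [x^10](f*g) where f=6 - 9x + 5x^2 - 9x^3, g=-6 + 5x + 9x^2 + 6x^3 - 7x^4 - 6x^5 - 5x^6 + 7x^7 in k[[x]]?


[x^10] = sum a_i*b_j, i+j=10
  -9*7=-63
Sum=-63


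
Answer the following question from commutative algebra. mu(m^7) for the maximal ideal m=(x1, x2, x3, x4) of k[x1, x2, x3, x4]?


Graded Nakayama: mu(m^d) = dim_k (m^d/m^(d+1)) = #degree-7 monomials in 4 vars
C(n+d-1,d)=C(10,7)=120


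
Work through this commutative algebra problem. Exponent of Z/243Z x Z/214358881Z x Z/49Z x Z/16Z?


Exponent = lcm of the cyclic orders; pairwise coprime => product.
3^5*11^8*7^2*2^4=243*214358881*49*16=40837939137072


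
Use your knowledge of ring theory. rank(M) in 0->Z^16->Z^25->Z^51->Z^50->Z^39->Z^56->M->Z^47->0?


Alt sum=0:
(-1)^0*16 + (-1)^1*25 + (-1)^2*51 + (-1)^3*50 + (-1)^4*39 + (-1)^5*56 + (-1)^6*? + (-1)^7*47=0
rank(M)=72


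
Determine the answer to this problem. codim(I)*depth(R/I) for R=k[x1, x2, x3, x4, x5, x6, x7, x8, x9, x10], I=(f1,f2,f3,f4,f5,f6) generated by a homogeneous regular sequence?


codim=6, depth=dim(R/I)=10-6=4
Product=6*4=24


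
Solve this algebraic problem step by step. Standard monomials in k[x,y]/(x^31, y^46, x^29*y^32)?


k[x,y]/I, I = (x^31, y^46, x^29*y^32)
Rect: 31x46=1426. Corner: (31-29)x(46-32)=28.
dim = 1426-28 = 1398


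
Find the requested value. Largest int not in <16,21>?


gcd(16,21)=1 => F=ab-a-b=16*21-16-21=336-37=299


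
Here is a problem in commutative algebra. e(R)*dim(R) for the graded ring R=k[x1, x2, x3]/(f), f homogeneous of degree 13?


e(R)=deg(f)=13, dim(R)=3-1=2
e*dim=13*2=26


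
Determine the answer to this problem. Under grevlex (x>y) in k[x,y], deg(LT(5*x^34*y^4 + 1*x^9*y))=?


LT: 5*x^34*y^4
deg_x=34, deg_y=4
Total=34+4=38


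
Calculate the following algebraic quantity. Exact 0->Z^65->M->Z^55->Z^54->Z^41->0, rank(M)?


Alt sum=0:
(-1)^0*65 + (-1)^1*? + (-1)^2*55 + (-1)^3*54 + (-1)^4*41=0
rank(M)=107


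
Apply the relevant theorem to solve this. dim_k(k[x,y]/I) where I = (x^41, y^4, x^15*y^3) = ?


k[x,y]/I, I = (x^41, y^4, x^15*y^3)
Rect: 41x4=164. Corner: (41-15)x(4-3)=26.
dim = 164-26 = 138


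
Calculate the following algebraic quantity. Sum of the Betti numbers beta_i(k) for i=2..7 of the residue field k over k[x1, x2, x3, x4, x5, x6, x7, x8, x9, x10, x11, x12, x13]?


Koszul resolution: beta_i(k)=C(n,i), n=13
C(13,2)=78, C(13,3)=286, C(13,4)=715, C(13,5)=1287, C(13,6)=1716, C(13,7)=1716
Sum=5798


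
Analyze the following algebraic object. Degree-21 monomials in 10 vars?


C(d+n-1,n-1)=C(30,9)=14307150


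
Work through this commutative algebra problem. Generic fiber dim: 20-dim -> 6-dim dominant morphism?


dim(fiber)=dim(X)-dim(Y)=20-6=14


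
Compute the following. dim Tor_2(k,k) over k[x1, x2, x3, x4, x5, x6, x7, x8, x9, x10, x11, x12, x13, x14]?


Koszul: C(n,i)=C(14,2)=91


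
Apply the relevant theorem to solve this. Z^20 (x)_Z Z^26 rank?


rank(M(x)N) = rank(M)*rank(N)
20*26 = 520


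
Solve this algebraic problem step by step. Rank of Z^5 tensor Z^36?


rank(M(x)N) = rank(M)*rank(N)
5*36 = 180


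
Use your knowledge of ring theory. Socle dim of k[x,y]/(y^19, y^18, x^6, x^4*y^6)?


Socle = ann(m) = span of standard monomials u with x*u, y*u in I (staircase corners).
Redundant generators: y^19
Minimal generators: x^6, x^4*y^6, y^18
Corners: x^3y^17, x^5y^5
Socle dim=2


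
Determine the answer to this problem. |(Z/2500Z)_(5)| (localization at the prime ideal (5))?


5-primary part: 2500=5^4*4
Size=5^4=625


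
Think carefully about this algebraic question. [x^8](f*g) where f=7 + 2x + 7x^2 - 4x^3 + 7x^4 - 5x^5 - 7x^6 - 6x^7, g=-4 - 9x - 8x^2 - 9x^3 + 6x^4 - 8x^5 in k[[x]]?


[x^8] = sum a_i*b_j, i+j=8
  -4*-8=32
  7*6=42
  -5*-9=45
  -7*-8=56
  -6*-9=54
Sum=229


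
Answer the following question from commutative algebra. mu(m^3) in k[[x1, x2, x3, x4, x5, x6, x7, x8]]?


C(n+d-1,d)=C(10,3)=120


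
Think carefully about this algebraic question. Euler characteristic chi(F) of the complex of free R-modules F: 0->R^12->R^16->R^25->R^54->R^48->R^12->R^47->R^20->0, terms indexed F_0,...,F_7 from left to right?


chi = sum (-1)^i * rank:
(-1)^0*12=12
(-1)^1*16=-16
(-1)^2*25=25
(-1)^3*54=-54
(-1)^4*48=48
(-1)^5*12=-12
(-1)^6*47=47
(-1)^7*20=-20
chi=30


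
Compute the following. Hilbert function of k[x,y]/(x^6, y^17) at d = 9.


k[x,y], I = (x^6, y^17), d = 9
Need i < 6 and d-i < 17.
Range: 0 <= i <= 5.
H(9) = 6


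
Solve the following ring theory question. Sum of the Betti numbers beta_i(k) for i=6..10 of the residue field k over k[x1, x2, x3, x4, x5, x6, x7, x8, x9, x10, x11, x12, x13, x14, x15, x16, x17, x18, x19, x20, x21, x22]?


Koszul resolution: beta_i(k)=C(n,i), n=22
C(22,6)=74613, C(22,7)=170544, C(22,8)=319770, C(22,9)=497420, C(22,10)=646646
Sum=1708993


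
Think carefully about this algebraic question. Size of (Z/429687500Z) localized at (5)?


5-primary part: 429687500=5^10*44
Size=5^10=9765625


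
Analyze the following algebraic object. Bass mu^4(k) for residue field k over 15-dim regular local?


C(n,i)=C(15,4)=1365


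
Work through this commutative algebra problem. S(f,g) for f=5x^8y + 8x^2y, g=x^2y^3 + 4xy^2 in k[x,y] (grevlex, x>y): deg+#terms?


LT(f)=5x^8y, LT(g)=x^2y^3
lcm(LM)=x^8y^3
S(f,g) (scaled by 5 to clear denominators) = y^2*f - 5x^6*g = -20x^7y^2 + 8x^2y^3
2 terms, deg 9.
9+2=11


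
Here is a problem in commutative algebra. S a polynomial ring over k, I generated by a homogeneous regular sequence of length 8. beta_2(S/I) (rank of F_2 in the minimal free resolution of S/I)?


Regular sequence => Koszul complex is the minimal free resolution.
Syz_1 minimally generated by Koszul relations f_i*e_j - f_j*e_i (i<j): mu(Syz_1) = beta_2 = C(m,2) = m(m-1)/2
m=8
8*7/2 = 28


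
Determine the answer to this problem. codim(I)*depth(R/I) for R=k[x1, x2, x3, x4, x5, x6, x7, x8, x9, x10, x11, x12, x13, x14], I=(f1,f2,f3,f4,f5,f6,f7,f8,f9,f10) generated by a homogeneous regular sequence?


codim=10, depth=dim(R/I)=14-10=4
Product=10*4=40


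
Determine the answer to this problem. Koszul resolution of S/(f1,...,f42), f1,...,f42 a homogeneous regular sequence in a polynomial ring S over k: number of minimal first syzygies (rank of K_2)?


Regular sequence => Koszul complex is the minimal free resolution.
Syz_1 minimally generated by Koszul relations f_i*e_j - f_j*e_i (i<j): mu(Syz_1) = beta_2 = C(m,2) = m(m-1)/2
m=42
42*41/2 = 861


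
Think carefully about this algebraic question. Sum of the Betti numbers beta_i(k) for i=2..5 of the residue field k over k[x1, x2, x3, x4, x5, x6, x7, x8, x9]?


Koszul resolution: beta_i(k)=C(n,i), n=9
C(9,2)=36, C(9,3)=84, C(9,4)=126, C(9,5)=126
Sum=372


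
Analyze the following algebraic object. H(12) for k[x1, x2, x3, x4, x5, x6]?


C(d+n-1,n-1)=C(17,5)=6188


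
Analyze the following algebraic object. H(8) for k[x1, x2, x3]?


C(d+n-1,n-1)=C(10,2)=45


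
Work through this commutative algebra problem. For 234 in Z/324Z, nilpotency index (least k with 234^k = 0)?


234^k mod 324:
k=1: 234
k=2: 0
First zero at k = 2


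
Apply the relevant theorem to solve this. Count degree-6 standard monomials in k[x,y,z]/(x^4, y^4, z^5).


Need i<4, j<4, k<5 with i+j+k=6.
For each i, j ranges over max(0,6-i-4)..min(3,6-i):
  i=0: j in [2,3] -> 2
  i=1: j in [1,3] -> 3
  i=2: j in [0,3] -> 4
  i=3: j in [0,3] -> 4
H(6) = 2+3+4+4 = 13


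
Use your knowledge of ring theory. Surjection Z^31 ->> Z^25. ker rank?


rank(ker) = 31-25 = 6


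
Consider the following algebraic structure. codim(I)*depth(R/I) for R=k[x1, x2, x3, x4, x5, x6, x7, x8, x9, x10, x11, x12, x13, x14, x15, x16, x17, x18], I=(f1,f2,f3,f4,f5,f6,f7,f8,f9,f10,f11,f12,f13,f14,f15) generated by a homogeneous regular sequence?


codim=15, depth=dim(R/I)=18-15=3
Product=15*3=45


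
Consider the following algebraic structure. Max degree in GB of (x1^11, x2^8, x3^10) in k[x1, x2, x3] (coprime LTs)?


Pure powers, coprime LTs => already GB.
Degrees: 11, 8, 10
Max=11


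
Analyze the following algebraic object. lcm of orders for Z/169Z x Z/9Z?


Exponent = lcm of the cyclic orders; pairwise coprime => product.
13^2*3^2=169*9=1521


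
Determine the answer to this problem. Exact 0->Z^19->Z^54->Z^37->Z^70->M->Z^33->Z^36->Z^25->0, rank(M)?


Alt sum=0:
(-1)^0*19 + (-1)^1*54 + (-1)^2*37 + (-1)^3*70 + (-1)^4*? + (-1)^5*33 + (-1)^6*36 + (-1)^7*25=0
rank(M)=90


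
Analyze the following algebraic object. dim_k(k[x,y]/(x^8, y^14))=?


Basis: x^i*y^j, i<8, j<14
8*14=112


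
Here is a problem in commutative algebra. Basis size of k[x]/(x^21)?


Basis: 1,x,...,x^20
dim=21


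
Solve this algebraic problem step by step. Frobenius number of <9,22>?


gcd(9,22)=1 => F=ab-a-b=9*22-9-22=198-31=167


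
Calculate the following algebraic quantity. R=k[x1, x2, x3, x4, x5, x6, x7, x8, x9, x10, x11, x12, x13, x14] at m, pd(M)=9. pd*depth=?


pd+depth=14
depth=14-9=5
pd*depth=9*5=45


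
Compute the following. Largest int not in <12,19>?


gcd(12,19)=1 => F=ab-a-b=12*19-12-19=228-31=197


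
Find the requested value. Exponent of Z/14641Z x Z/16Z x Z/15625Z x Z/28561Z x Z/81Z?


Exponent = lcm of the cyclic orders; pairwise coprime => product.
11^4*2^4*5^6*13^4*3^4=14641*16*15625*28561*81=8467772420250000


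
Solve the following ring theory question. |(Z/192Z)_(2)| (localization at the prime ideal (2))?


2-primary part: 192=2^6*3
Size=2^6=64


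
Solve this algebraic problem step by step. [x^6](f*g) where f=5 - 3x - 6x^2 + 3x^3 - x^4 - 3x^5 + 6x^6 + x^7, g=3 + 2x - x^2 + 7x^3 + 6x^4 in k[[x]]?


[x^6] = sum a_i*b_j, i+j=6
  -6*6=-36
  3*7=21
  -1*-1=1
  -3*2=-6
  6*3=18
Sum=-2


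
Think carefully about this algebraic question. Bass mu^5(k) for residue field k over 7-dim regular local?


C(n,i)=C(7,5)=21


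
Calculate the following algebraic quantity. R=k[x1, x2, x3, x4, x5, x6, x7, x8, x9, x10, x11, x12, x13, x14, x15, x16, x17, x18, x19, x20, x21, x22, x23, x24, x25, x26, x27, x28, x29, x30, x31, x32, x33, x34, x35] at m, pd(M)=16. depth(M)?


pd+depth=depth(R)=35
depth=35-16=19


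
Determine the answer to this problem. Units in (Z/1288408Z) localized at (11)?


Local ring = Z/161051Z.
phi(161051) = 11^4*(11-1) = 146410


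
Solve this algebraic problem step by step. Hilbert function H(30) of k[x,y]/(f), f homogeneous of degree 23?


H(t)=d for t>=d-1.
d=23, t=30
H(30)=23


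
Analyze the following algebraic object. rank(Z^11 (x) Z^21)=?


rank(M(x)N) = rank(M)*rank(N)
11*21 = 231


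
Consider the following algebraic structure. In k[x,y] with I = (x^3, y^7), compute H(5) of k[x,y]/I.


k[x,y], I = (x^3, y^7), d = 5
Need i < 3 and d-i < 7.
Range: 0 <= i <= 2.
H(5) = 3


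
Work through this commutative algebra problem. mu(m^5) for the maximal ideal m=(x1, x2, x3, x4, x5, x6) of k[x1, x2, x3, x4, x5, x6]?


Graded Nakayama: mu(m^d) = dim_k (m^d/m^(d+1)) = #degree-5 monomials in 6 vars
C(n+d-1,d)=C(10,5)=252


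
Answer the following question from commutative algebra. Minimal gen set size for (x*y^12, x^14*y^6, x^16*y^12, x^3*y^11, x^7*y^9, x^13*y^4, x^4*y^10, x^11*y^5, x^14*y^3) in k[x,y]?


Remove redundant (divisible by others).
x^16*y^12 redundant.
x^14*y^6 redundant.
Min: x^14*y^3, x^13*y^4, x^11*y^5, x^7*y^9, x^4*y^10, x^3*y^11, x*y^12
Count=7


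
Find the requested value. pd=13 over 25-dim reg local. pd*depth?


pd+depth=25
depth=25-13=12
pd*depth=13*12=156


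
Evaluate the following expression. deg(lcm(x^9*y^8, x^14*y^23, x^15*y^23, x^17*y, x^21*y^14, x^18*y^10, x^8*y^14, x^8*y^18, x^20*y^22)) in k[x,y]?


lcm = componentwise max:
x: max(9,14,15,17,21,18,8,8,20)=21
y: max(8,23,23,1,14,10,14,18,22)=23
Total=21+23=44


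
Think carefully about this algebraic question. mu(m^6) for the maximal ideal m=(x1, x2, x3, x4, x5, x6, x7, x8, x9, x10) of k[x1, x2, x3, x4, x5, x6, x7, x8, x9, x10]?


Graded Nakayama: mu(m^d) = dim_k (m^d/m^(d+1)) = #degree-6 monomials in 10 vars
C(n+d-1,d)=C(15,6)=5005


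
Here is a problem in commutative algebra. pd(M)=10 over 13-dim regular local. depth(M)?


pd+depth=depth(R)=13
depth=13-10=3


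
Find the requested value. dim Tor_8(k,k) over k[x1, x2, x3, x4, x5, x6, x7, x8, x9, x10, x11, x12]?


Koszul: C(n,i)=C(12,8)=495


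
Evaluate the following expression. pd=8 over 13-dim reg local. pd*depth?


pd+depth=13
depth=13-8=5
pd*depth=8*5=40


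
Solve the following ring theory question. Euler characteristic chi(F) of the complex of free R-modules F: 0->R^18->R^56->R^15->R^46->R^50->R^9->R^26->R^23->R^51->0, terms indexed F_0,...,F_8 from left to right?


chi = sum (-1)^i * rank:
(-1)^0*18=18
(-1)^1*56=-56
(-1)^2*15=15
(-1)^3*46=-46
(-1)^4*50=50
(-1)^5*9=-9
(-1)^6*26=26
(-1)^7*23=-23
(-1)^8*51=51
chi=26


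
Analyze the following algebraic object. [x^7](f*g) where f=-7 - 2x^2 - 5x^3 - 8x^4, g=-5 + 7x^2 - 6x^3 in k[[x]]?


[x^7] = sum a_i*b_j, i+j=7
  -8*-6=48
Sum=48


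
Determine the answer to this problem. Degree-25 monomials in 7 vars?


C(d+n-1,n-1)=C(31,6)=736281


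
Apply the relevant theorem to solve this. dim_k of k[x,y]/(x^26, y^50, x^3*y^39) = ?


k[x,y]/I, I = (x^26, y^50, x^3*y^39)
Rect: 26x50=1300. Corner: (26-3)x(50-39)=253.
dim = 1300-253 = 1047


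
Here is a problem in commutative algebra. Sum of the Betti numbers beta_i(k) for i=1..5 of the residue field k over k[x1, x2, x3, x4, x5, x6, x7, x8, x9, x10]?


Koszul resolution: beta_i(k)=C(n,i), n=10
C(10,1)=10, C(10,2)=45, C(10,3)=120, C(10,4)=210, C(10,5)=252
Sum=637


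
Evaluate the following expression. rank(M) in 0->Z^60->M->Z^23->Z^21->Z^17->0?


Alt sum=0:
(-1)^0*60 + (-1)^1*? + (-1)^2*23 + (-1)^3*21 + (-1)^4*17=0
rank(M)=79


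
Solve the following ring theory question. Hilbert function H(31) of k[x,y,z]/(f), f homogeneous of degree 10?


C(33,2)-C(23,2)=528-253=275


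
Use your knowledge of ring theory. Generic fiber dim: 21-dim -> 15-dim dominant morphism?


dim(fiber)=dim(X)-dim(Y)=21-15=6


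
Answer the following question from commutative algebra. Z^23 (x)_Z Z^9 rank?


rank(M(x)N) = rank(M)*rank(N)
23*9 = 207


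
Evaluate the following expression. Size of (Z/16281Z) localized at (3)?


3-primary part: 16281=3^5*67
Size=3^5=243


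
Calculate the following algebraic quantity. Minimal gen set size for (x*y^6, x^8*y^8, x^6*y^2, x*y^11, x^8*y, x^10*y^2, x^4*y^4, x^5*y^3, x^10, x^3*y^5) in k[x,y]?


Remove redundant (divisible by others).
x^10*y^2 redundant.
x^8*y^8 redundant.
x*y^11 redundant.
Min: x^10, x^8*y, x^6*y^2, x^5*y^3, x^4*y^4, x^3*y^5, x*y^6
Count=7


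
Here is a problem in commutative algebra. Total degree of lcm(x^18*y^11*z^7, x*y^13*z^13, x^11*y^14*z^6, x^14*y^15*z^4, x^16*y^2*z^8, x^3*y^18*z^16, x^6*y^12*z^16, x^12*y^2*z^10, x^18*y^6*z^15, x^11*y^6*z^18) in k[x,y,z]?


lcm = componentwise max:
x: max(18,1,11,14,16,3,6,12,18,11)=18
y: max(11,13,14,15,2,18,12,2,6,6)=18
z: max(7,13,6,4,8,16,16,10,15,18)=18
Total=18+18+18=54


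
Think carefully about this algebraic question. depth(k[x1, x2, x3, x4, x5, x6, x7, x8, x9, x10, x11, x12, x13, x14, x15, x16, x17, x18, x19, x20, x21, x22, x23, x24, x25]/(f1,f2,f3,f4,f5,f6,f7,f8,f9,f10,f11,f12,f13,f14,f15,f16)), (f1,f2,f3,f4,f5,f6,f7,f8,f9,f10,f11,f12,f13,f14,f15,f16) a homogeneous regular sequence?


depth(R)=25
depth(R/I)=25-16=9


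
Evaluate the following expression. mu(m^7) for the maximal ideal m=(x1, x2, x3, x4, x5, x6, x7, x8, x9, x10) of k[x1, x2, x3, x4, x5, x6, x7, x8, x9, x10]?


Graded Nakayama: mu(m^d) = dim_k (m^d/m^(d+1)) = #degree-7 monomials in 10 vars
C(n+d-1,d)=C(16,7)=11440


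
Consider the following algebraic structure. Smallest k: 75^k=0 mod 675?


75^k mod 675:
k=1: 75
k=2: 225
k=3: 0
First zero at k = 3


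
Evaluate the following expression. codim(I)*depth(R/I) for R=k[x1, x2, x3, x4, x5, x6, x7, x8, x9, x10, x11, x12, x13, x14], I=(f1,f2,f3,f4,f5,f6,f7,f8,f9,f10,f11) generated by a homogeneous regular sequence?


codim=11, depth=dim(R/I)=14-11=3
Product=11*3=33


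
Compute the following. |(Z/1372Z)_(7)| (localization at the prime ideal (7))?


7-primary part: 1372=7^3*4
Size=7^3=343


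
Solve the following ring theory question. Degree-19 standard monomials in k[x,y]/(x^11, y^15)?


k[x,y], I = (x^11, y^15), d = 19
Need i < 11 and d-i < 15.
Range: 5 <= i <= 10.
H(19) = 6


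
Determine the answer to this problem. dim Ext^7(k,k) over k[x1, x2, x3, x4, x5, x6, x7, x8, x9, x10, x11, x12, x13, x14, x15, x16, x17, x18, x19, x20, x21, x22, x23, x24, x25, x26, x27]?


C(n,i)=C(27,7)=888030


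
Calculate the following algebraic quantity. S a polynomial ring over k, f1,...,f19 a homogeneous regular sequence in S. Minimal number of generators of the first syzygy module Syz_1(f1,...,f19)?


Regular sequence => Koszul complex is the minimal free resolution.
Syz_1 minimally generated by Koszul relations f_i*e_j - f_j*e_i (i<j): mu(Syz_1) = beta_2 = C(m,2) = m(m-1)/2
m=19
19*18/2 = 171


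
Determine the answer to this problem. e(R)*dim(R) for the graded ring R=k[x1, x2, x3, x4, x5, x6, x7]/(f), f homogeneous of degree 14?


e(R)=deg(f)=14, dim(R)=7-1=6
e*dim=14*6=84


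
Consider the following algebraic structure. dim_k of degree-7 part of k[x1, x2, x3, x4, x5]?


C(d+n-1,n-1)=C(11,4)=330


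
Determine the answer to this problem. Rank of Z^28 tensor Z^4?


rank(M(x)N) = rank(M)*rank(N)
28*4 = 112


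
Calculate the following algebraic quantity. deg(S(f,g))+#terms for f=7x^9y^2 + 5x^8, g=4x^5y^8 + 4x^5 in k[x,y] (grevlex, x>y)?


LT(f)=7x^9y^2, LT(g)=4x^5y^8
lcm(LM)=x^9y^8
S(f,g) (scaled by 28 to clear denominators) = 4y^6*f - 7x^4*g = 20x^8y^6 - 28x^9
2 terms, deg 14.
14+2=16


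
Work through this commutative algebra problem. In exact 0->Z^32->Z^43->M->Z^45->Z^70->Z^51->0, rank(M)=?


Alt sum=0:
(-1)^0*32 + (-1)^1*43 + (-1)^2*? + (-1)^3*45 + (-1)^4*70 + (-1)^5*51=0
rank(M)=37


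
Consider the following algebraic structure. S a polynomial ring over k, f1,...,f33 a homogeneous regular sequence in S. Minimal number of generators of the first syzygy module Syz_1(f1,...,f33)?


Regular sequence => Koszul complex is the minimal free resolution.
Syz_1 minimally generated by Koszul relations f_i*e_j - f_j*e_i (i<j): mu(Syz_1) = beta_2 = C(m,2) = m(m-1)/2
m=33
33*32/2 = 528


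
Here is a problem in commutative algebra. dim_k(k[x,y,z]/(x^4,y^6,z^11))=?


Basis: x^iy^jz^k, i<4,j<6,k<11
4*6*11=264


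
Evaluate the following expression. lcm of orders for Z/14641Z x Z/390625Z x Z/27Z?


Exponent = lcm of the cyclic orders; pairwise coprime => product.
11^4*5^8*3^3=14641*390625*27=154416796875


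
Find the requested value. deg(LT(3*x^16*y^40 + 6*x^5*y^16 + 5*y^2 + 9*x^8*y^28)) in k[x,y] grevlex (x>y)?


LT: 3*x^16*y^40
deg_x=16, deg_y=40
Total=16+40=56


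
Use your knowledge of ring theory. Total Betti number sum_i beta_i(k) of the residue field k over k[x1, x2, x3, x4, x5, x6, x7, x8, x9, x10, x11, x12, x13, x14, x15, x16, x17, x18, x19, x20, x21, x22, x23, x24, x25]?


Koszul resolution: beta_i(k)=C(n,i), n=25
sum_i C(25,i) = 2^25 = 33554432


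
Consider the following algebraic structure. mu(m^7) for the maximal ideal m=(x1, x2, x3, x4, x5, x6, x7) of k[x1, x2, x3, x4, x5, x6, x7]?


Graded Nakayama: mu(m^d) = dim_k (m^d/m^(d+1)) = #degree-7 monomials in 7 vars
C(n+d-1,d)=C(13,7)=1716


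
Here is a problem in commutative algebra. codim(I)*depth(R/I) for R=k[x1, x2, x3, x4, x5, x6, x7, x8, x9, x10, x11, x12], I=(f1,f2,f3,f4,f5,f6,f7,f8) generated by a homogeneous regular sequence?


codim=8, depth=dim(R/I)=12-8=4
Product=8*4=32


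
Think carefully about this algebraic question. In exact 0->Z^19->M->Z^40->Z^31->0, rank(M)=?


Alt sum=0:
(-1)^0*19 + (-1)^1*? + (-1)^2*40 + (-1)^3*31=0
rank(M)=28


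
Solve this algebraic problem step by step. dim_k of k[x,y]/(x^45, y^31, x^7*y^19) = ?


k[x,y]/I, I = (x^45, y^31, x^7*y^19)
Rect: 45x31=1395. Corner: (45-7)x(31-19)=456.
dim = 1395-456 = 939


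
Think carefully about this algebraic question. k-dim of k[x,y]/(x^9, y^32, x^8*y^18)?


k[x,y]/I, I = (x^9, y^32, x^8*y^18)
Rect: 9x32=288. Corner: (9-8)x(32-18)=14.
dim = 288-14 = 274


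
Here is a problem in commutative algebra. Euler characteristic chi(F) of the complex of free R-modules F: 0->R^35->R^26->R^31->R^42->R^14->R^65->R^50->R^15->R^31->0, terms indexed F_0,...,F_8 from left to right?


chi = sum (-1)^i * rank:
(-1)^0*35=35
(-1)^1*26=-26
(-1)^2*31=31
(-1)^3*42=-42
(-1)^4*14=14
(-1)^5*65=-65
(-1)^6*50=50
(-1)^7*15=-15
(-1)^8*31=31
chi=13


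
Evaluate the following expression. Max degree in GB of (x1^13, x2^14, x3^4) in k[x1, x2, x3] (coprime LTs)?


Pure powers, coprime LTs => already GB.
Degrees: 13, 14, 4
Max=14


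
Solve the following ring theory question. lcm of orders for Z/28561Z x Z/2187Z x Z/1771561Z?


Exponent = lcm of the cyclic orders; pairwise coprime => product.
13^4*3^7*11^6=28561*2187*1771561=110656849987827


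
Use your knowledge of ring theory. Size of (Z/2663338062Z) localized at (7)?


7-primary part: 2663338062=7^9*66
Size=7^9=40353607


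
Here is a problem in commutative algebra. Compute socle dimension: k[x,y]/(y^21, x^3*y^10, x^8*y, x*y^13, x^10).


Socle = ann(m) = span of standard monomials u with x*u, y*u in I (staircase corners).
Minimal generators: x^10, x^8*y, x^3*y^10, x*y^13, y^21
Corners: y^20, x^2y^12, x^7y^9, x^9
Socle dim=4


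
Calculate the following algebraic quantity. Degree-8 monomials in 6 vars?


C(d+n-1,n-1)=C(13,5)=1287


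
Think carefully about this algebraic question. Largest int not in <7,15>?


gcd(7,15)=1 => F=ab-a-b=7*15-7-15=105-22=83


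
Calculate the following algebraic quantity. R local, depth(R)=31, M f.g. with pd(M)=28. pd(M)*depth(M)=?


pd+depth=31
depth=31-28=3
pd*depth=28*3=84


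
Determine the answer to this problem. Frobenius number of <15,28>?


gcd(15,28)=1 => F=ab-a-b=15*28-15-28=420-43=377


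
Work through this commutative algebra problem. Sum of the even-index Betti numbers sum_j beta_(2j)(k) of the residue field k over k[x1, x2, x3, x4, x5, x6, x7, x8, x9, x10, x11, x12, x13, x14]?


Koszul resolution: beta_i(k)=C(n,i), n=14
sum_even C(14,i) = 2^(n-1) = 2^13 = 8192


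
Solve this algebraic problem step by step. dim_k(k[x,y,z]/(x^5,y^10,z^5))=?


Basis: x^iy^jz^k, i<5,j<10,k<5
5*10*5=250


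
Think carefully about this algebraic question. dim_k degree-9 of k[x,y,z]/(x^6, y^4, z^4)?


Need i<6, j<4, k<4 with i+j+k=9.
For each i, j ranges over max(0,9-i-3)..min(3,9-i):
  i=0: j in [6,3] -> 0
  i=1: j in [5,3] -> 0
  i=2: j in [4,3] -> 0
  i=3: j in [3,3] -> 1
  i=4: j in [2,3] -> 2
  i=5: j in [1,3] -> 3
H(9) = 0+0+0+1+2+3 = 6


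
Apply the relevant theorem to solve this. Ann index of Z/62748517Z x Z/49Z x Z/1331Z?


Exponent = lcm of the cyclic orders; pairwise coprime => product.
13^7*7^2*11^3=62748517*49*1331=4092395530223


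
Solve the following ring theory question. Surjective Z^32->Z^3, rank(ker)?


rank(ker) = 32-3 = 29


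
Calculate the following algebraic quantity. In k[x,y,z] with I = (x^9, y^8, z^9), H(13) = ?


Need i<9, j<8, k<9 with i+j+k=13.
For each i, j ranges over max(0,13-i-8)..min(7,13-i):
  i=0: j in [5,7] -> 3
  i=1: j in [4,7] -> 4
  i=2: j in [3,7] -> 5
  i=3: j in [2,7] -> 6
  i=4: j in [1,7] -> 7
  i=5: j in [0,7] -> 8
  i=6: j in [0,7] -> 8
  i=7: j in [0,6] -> 7
  i=8: j in [0,5] -> 6
H(13) = 3+4+5+6+7+8+8+7+6 = 54


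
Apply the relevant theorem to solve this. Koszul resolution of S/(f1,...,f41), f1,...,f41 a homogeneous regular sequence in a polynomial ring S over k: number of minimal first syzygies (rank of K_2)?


Regular sequence => Koszul complex is the minimal free resolution.
Syz_1 minimally generated by Koszul relations f_i*e_j - f_j*e_i (i<j): mu(Syz_1) = beta_2 = C(m,2) = m(m-1)/2
m=41
41*40/2 = 820


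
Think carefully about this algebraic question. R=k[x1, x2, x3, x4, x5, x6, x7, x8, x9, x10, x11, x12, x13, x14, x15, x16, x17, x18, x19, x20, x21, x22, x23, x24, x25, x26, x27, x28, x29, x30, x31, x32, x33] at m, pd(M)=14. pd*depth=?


pd+depth=33
depth=33-14=19
pd*depth=14*19=266


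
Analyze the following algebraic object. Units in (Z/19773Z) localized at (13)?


Local ring = Z/2197Z.
phi(2197) = 13^2*(13-1) = 2028


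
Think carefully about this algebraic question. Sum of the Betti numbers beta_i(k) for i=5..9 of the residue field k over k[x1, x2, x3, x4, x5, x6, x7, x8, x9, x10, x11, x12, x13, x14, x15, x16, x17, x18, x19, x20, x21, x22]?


Koszul resolution: beta_i(k)=C(n,i), n=22
C(22,5)=26334, C(22,6)=74613, C(22,7)=170544, C(22,8)=319770, C(22,9)=497420
Sum=1088681


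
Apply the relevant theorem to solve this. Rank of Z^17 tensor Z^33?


rank(M(x)N) = rank(M)*rank(N)
17*33 = 561


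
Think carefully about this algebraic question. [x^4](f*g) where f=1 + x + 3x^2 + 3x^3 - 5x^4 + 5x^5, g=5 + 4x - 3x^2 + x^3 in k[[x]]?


[x^4] = sum a_i*b_j, i+j=4
  1*1=1
  3*-3=-9
  3*4=12
  -5*5=-25
Sum=-21


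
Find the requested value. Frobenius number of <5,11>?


gcd(5,11)=1 => F=ab-a-b=5*11-5-11=55-16=39


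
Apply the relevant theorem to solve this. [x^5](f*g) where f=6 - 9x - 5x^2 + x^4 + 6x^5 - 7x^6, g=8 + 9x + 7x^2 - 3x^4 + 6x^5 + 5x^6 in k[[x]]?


[x^5] = sum a_i*b_j, i+j=5
  6*6=36
  -9*-3=27
  1*9=9
  6*8=48
Sum=120


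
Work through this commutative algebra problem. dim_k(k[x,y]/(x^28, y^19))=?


Basis: x^i*y^j, i<28, j<19
28*19=532


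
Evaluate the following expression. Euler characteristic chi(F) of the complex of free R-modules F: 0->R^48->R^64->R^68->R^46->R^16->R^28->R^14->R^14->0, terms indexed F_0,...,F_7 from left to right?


chi = sum (-1)^i * rank:
(-1)^0*48=48
(-1)^1*64=-64
(-1)^2*68=68
(-1)^3*46=-46
(-1)^4*16=16
(-1)^5*28=-28
(-1)^6*14=14
(-1)^7*14=-14
chi=-6


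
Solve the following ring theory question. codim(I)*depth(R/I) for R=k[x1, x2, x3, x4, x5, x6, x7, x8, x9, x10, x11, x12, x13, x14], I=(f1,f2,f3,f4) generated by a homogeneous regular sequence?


codim=4, depth=dim(R/I)=14-4=10
Product=4*10=40


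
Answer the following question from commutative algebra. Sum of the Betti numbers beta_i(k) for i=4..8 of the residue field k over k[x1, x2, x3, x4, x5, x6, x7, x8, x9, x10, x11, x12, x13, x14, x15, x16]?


Koszul resolution: beta_i(k)=C(n,i), n=16
C(16,4)=1820, C(16,5)=4368, C(16,6)=8008, C(16,7)=11440, C(16,8)=12870
Sum=38506


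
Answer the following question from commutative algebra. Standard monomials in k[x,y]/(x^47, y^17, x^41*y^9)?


k[x,y]/I, I = (x^47, y^17, x^41*y^9)
Rect: 47x17=799. Corner: (47-41)x(17-9)=48.
dim = 799-48 = 751


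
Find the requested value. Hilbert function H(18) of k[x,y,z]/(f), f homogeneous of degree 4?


C(20,2)-C(16,2)=190-120=70


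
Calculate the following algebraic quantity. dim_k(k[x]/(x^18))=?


Basis: 1,x,...,x^17
dim=18


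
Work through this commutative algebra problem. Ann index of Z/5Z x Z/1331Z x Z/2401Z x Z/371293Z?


Exponent = lcm of the cyclic orders; pairwise coprime => product.
5^1*11^3*7^4*13^5=5*1331*2401*371293=5932762750915


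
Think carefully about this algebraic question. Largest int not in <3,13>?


gcd(3,13)=1 => F=ab-a-b=3*13-3-13=39-16=23


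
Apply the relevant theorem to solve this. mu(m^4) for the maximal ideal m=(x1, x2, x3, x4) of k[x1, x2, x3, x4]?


Graded Nakayama: mu(m^d) = dim_k (m^d/m^(d+1)) = #degree-4 monomials in 4 vars
C(n+d-1,d)=C(7,4)=35


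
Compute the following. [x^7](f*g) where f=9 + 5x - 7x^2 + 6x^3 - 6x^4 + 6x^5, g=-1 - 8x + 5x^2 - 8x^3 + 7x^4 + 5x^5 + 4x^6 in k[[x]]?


[x^7] = sum a_i*b_j, i+j=7
  5*4=20
  -7*5=-35
  6*7=42
  -6*-8=48
  6*5=30
Sum=105


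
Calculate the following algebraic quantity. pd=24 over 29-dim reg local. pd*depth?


pd+depth=29
depth=29-24=5
pd*depth=24*5=120


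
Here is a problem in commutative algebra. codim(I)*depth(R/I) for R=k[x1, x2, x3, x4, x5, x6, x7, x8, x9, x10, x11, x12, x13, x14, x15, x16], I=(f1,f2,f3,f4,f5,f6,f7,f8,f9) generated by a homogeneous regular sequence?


codim=9, depth=dim(R/I)=16-9=7
Product=9*7=63


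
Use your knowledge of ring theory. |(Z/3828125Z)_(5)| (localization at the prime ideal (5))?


5-primary part: 3828125=5^7*49
Size=5^7=78125


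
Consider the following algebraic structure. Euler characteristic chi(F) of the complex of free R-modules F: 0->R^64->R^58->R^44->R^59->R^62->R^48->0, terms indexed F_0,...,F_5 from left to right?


chi = sum (-1)^i * rank:
(-1)^0*64=64
(-1)^1*58=-58
(-1)^2*44=44
(-1)^3*59=-59
(-1)^4*62=62
(-1)^5*48=-48
chi=5


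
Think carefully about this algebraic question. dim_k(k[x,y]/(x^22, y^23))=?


Basis: x^i*y^j, i<22, j<23
22*23=506


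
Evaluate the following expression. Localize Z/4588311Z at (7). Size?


7-primary part: 4588311=7^6*39
Size=7^6=117649


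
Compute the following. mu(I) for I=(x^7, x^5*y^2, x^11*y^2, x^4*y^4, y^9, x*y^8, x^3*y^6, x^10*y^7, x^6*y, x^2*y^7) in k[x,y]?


Remove redundant (divisible by others).
x^11*y^2 redundant.
x^10*y^7 redundant.
Min: x^7, x^6*y, x^5*y^2, x^4*y^4, x^3*y^6, x^2*y^7, x*y^8, y^9
Count=8


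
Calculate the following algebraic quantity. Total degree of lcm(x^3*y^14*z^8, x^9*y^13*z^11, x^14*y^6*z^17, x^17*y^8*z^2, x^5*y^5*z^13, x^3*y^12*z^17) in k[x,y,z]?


lcm = componentwise max:
x: max(3,9,14,17,5,3)=17
y: max(14,13,6,8,5,12)=14
z: max(8,11,17,2,13,17)=17
Total=17+14+17=48


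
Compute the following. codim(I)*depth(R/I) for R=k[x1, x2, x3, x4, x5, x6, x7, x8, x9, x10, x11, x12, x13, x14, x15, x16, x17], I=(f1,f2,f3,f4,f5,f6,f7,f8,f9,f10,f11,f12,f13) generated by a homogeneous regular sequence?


codim=13, depth=dim(R/I)=17-13=4
Product=13*4=52


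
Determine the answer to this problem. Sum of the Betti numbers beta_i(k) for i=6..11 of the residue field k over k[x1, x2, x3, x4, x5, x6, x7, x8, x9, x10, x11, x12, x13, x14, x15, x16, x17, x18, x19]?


Koszul resolution: beta_i(k)=C(n,i), n=19
C(19,6)=27132, C(19,7)=50388, C(19,8)=75582, C(19,9)=92378, C(19,10)=92378, C(19,11)=75582
Sum=413440


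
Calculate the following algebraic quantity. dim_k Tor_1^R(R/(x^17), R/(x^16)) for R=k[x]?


Tor_1(R/I,R/J)=(I cap J)/IJ=(x^17)/(x^33)
dim=33-17=min(17,16)=16


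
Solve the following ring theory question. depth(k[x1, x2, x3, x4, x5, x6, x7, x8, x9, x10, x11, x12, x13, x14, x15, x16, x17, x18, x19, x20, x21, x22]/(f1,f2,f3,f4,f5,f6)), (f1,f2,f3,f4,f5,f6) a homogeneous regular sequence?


depth(R)=22
depth(R/I)=22-6=16


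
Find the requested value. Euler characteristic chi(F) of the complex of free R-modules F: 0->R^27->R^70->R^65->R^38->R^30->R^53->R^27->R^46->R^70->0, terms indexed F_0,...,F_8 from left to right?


chi = sum (-1)^i * rank:
(-1)^0*27=27
(-1)^1*70=-70
(-1)^2*65=65
(-1)^3*38=-38
(-1)^4*30=30
(-1)^5*53=-53
(-1)^6*27=27
(-1)^7*46=-46
(-1)^8*70=70
chi=12


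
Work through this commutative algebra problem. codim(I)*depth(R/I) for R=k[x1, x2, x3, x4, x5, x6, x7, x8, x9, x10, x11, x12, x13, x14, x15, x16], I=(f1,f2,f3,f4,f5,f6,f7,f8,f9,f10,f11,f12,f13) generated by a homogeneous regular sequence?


codim=13, depth=dim(R/I)=16-13=3
Product=13*3=39


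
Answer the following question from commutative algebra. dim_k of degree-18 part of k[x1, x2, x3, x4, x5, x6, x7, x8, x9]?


C(d+n-1,n-1)=C(26,8)=1562275


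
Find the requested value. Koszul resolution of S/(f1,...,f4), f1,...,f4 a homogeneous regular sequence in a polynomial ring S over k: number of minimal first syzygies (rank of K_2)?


Regular sequence => Koszul complex is the minimal free resolution.
Syz_1 minimally generated by Koszul relations f_i*e_j - f_j*e_i (i<j): mu(Syz_1) = beta_2 = C(m,2) = m(m-1)/2
m=4
4*3/2 = 6


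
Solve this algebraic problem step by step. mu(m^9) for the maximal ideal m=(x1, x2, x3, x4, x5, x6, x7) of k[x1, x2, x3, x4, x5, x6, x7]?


Graded Nakayama: mu(m^d) = dim_k (m^d/m^(d+1)) = #degree-9 monomials in 7 vars
C(n+d-1,d)=C(15,9)=5005


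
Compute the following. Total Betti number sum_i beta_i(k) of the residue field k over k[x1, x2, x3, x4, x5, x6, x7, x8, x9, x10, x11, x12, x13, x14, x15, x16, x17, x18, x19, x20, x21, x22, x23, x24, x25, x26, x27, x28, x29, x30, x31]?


Koszul resolution: beta_i(k)=C(n,i), n=31
sum_i C(31,i) = 2^31 = 2147483648


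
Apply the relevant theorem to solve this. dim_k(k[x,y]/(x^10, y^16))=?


Basis: x^i*y^j, i<10, j<16
10*16=160


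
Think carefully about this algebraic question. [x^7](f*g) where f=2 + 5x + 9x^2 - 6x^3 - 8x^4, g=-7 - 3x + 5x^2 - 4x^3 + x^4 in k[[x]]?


[x^7] = sum a_i*b_j, i+j=7
  -6*1=-6
  -8*-4=32
Sum=26


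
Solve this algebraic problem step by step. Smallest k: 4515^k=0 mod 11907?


4515^k mod 11907:
k=1: 4515
k=2: 441
k=3: 2646
k=4: 3969
k=5: 0
First zero at k = 5


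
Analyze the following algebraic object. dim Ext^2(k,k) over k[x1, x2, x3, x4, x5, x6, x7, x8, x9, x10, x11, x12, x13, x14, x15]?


C(n,i)=C(15,2)=105


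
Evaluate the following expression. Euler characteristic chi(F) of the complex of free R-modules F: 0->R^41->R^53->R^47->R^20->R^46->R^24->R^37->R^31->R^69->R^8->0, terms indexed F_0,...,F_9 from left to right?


chi = sum (-1)^i * rank:
(-1)^0*41=41
(-1)^1*53=-53
(-1)^2*47=47
(-1)^3*20=-20
(-1)^4*46=46
(-1)^5*24=-24
(-1)^6*37=37
(-1)^7*31=-31
(-1)^8*69=69
(-1)^9*8=-8
chi=104


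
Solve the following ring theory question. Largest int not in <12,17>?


gcd(12,17)=1 => F=ab-a-b=12*17-12-17=204-29=175


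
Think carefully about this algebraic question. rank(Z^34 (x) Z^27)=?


rank(M(x)N) = rank(M)*rank(N)
34*27 = 918


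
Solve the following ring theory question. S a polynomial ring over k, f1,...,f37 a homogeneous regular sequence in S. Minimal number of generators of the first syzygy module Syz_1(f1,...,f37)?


Regular sequence => Koszul complex is the minimal free resolution.
Syz_1 minimally generated by Koszul relations f_i*e_j - f_j*e_i (i<j): mu(Syz_1) = beta_2 = C(m,2) = m(m-1)/2
m=37
37*36/2 = 666


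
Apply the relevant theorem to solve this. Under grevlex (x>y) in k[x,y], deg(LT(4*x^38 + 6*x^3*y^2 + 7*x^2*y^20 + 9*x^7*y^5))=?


LT: 4*x^38
deg_x=38, deg_y=0
Total=38+0=38


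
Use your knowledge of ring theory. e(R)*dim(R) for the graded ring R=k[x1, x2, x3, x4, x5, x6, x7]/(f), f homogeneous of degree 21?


e(R)=deg(f)=21, dim(R)=7-1=6
e*dim=21*6=126


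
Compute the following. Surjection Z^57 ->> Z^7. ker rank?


rank(ker) = 57-7 = 50


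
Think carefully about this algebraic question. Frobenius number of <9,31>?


gcd(9,31)=1 => F=ab-a-b=9*31-9-31=279-40=239


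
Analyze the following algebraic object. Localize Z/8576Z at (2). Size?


2-primary part: 8576=2^7*67
Size=2^7=128


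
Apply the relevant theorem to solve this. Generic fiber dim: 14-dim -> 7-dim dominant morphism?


dim(fiber)=dim(X)-dim(Y)=14-7=7


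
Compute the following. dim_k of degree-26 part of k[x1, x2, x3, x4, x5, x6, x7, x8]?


C(d+n-1,n-1)=C(33,7)=4272048


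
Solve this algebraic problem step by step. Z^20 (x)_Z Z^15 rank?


rank(M(x)N) = rank(M)*rank(N)
20*15 = 300


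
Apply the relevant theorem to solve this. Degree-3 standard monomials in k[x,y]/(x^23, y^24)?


k[x,y], I = (x^23, y^24), d = 3
Need i < 23 and d-i < 24.
Range: 0 <= i <= 3.
H(3) = 4


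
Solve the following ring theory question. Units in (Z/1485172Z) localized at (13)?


Local ring = Z/371293Z.
phi(371293) = 13^4*(13-1) = 342732


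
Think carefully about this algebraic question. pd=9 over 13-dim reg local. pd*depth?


pd+depth=13
depth=13-9=4
pd*depth=9*4=36


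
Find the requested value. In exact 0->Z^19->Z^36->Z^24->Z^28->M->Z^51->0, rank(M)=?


Alt sum=0:
(-1)^0*19 + (-1)^1*36 + (-1)^2*24 + (-1)^3*28 + (-1)^4*? + (-1)^5*51=0
rank(M)=72


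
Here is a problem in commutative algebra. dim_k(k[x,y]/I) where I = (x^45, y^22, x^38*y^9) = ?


k[x,y]/I, I = (x^45, y^22, x^38*y^9)
Rect: 45x22=990. Corner: (45-38)x(22-9)=91.
dim = 990-91 = 899


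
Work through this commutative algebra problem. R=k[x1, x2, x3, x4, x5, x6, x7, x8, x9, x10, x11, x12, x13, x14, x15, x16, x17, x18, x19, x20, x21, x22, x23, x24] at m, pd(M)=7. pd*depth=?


pd+depth=24
depth=24-7=17
pd*depth=7*17=119


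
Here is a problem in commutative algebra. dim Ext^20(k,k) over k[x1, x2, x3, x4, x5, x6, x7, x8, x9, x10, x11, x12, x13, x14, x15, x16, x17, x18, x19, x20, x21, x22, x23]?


C(n,i)=C(23,20)=1771


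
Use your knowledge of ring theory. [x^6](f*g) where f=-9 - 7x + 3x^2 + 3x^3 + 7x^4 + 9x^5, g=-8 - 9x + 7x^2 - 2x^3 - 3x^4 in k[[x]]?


[x^6] = sum a_i*b_j, i+j=6
  3*-3=-9
  3*-2=-6
  7*7=49
  9*-9=-81
Sum=-47


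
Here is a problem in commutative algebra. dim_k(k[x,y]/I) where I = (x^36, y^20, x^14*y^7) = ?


k[x,y]/I, I = (x^36, y^20, x^14*y^7)
Rect: 36x20=720. Corner: (36-14)x(20-7)=286.
dim = 720-286 = 434


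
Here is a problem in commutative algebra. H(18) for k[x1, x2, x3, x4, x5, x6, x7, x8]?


C(d+n-1,n-1)=C(25,7)=480700


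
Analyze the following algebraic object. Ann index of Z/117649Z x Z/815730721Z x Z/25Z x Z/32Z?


Exponent = lcm of the cyclic orders; pairwise coprime => product.
7^6*13^8*5^2*2^5=117649*815730721*25*32=76775922875943200


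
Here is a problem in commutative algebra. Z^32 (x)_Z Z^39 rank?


rank(M(x)N) = rank(M)*rank(N)
32*39 = 1248


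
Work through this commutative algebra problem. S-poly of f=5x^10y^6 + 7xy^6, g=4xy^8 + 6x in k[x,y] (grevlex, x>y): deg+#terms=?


LT(f)=5x^10y^6, LT(g)=4xy^8
lcm(LM)=x^10y^8
S(f,g) (scaled by 20 to clear denominators) = 4y^2*f - 5x^9*g = -30x^10 + 28xy^8
2 terms, deg 10.
10+2=12
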